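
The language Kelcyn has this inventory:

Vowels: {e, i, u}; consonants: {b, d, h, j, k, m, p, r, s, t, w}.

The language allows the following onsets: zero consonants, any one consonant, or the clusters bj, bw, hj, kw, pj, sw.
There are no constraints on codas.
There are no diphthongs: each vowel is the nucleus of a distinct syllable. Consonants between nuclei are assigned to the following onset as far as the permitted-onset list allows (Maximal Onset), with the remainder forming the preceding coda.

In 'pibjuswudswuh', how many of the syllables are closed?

2

Vowels present: i, u, u, u; each is a nucleus, giving 4 syllables.
σ1/σ2 boundary: cluster /bj/ — /bj/ is itself a permitted onset, so the whole cluster goes right; preceding coda = ∅.
σ2/σ3 boundary: /sw/ is a licit onset in full, so it all attaches to the next syllable.
σ3/σ4 boundary: /dsw/ splits as /d/ + /sw/ (/sw/ is the longest suffix that is a licit onset).
Putting it together: pi.bju.swud.swuh.
Classifying each syllable: /pi/ (open), /bju/ (open), /swud/ (closed), /swuh/ (closed).
Closed syllables: 2.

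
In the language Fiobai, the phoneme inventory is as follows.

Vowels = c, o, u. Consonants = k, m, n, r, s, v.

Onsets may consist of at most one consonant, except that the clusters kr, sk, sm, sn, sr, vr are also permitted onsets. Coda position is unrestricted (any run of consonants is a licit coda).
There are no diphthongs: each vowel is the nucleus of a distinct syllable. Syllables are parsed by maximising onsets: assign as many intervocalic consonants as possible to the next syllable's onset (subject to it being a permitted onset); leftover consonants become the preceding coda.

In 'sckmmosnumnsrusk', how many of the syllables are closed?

3

Nuclei (vowels): c, o, u, u → 4 syllables.
Between /c/ (V1) and /o/ (V2): cluster /kmm/ — the longest permitted-onset suffix is /m/; onset = /m/, preceding coda = /km/.
Between /o/ (V2) and /u/ (V3): /sn/ is a licit onset in full, so it all attaches to the next syllable.
Between /u/ (V3) and /u/ (V4): /mnsr/ splits as /mn/ + /sr/ (/sr/ is the longest suffix that is a licit onset).
Result: sckm.mo.snumn.srusk.
Classifying each syllable: /sckm/ (closed), /mo/ (open), /snumn/ (closed), /srusk/ (closed).
Closed syllables: 3.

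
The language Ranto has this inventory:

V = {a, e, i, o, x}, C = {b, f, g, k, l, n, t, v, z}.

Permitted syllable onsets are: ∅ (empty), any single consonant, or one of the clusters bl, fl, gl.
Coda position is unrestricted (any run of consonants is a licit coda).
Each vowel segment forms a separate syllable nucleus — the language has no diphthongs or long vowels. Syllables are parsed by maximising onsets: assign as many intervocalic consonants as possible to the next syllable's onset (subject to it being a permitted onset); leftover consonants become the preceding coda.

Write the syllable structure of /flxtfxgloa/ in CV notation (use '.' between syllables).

Nuclei (vowels): x, x, o, a → 4 syllables.
/x…x/ gap (V1→V2): /tf/ — longest licit onset from the right is /f/, leaving /t/ as coda.
/x…o/ gap (V2→V3): /gl/ is a licit onset in full, so it all attaches to the next syllable.
/o…a/ gap (V3→V4): no consonants, so the boundary falls immediately after /o/.
Result: flxt.fx.glo.a.
Mapping each syllable to C/V: /flxt/ → CCVC, /fx/ → CV, /glo/ → CCV, /a/ → V.

CCVC.CV.CCV.V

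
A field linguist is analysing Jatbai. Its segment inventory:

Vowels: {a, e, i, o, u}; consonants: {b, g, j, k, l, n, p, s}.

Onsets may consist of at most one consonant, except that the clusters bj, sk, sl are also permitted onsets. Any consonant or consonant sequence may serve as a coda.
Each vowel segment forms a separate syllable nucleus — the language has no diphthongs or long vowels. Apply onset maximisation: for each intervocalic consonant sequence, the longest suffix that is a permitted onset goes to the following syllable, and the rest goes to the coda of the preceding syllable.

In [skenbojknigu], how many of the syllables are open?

Nuclei (vowels): e, o, i, u → 4 syllables.
V1 /e/ – V2 /o/: cluster /nb/ — the longest permitted-onset suffix is /b/; onset = /b/, preceding coda = /n/.
V2 /o/ – V3 /i/: /jkn/ splits as /jk/ + /n/ (/n/ is the longest suffix that is a licit onset).
V3 /i/ – V4 /u/: /g/ is a single consonant, so it becomes the next onset.
So the parse is sken.bojk.ni.gu.
Classifying each syllable: /sken/ (closed), /bojk/ (closed), /ni/ (open), /gu/ (open).
Open syllables: 2.

2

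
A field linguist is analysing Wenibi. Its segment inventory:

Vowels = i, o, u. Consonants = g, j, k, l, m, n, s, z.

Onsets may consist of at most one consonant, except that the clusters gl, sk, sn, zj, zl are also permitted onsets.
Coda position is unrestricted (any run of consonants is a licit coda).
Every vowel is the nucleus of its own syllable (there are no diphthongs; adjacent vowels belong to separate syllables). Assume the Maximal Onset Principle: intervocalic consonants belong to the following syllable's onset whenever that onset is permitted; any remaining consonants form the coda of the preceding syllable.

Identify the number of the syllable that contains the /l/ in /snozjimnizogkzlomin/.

The vowels are o, i, i, o, o, i — 6 nuclei, so 6 syllables.
V1 /o/ – V2 /i/: /zj/ is a licit onset in full, so it all attaches to the next syllable.
V2 /i/ – V3 /i/: /mn/; trying suffixes from longest down, /n/ is the first permitted one, so coda /m/ | onset /n/.
V3 /i/ – V4 /o/: /z/ is a single consonant, so it becomes the next onset.
V4 /o/ – V5 /o/: /gkzl/ — longest licit onset from the right is /zl/, leaving /gk/ as coda.
V5 /o/ – V6 /i/: just /m/ — single C goes to the following onset.
So the parse is sno.zjim.ni.zogk.zlo.min.
The /l/ is in the onset of syllable 5 (/zlo/).

5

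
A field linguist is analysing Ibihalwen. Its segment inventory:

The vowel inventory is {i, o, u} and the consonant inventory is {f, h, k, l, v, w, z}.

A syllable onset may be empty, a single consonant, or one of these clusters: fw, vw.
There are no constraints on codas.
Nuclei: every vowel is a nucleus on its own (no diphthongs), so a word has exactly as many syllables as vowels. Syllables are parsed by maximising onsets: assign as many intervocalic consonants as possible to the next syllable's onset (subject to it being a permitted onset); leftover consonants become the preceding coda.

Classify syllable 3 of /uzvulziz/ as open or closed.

closed

Nuclei (vowels): u, u, i → 3 syllables.
Between /u/ (V1) and /u/ (V2): /zv/ — longest licit onset from the right is /v/, leaving /z/ as coda.
Between /u/ (V2) and /i/ (V3): /lz/ — longest licit onset from the right is /z/, leaving /l/ as coda.
So the parse is uz.vul.ziz.
Syllable 3 is /ziz/ with coda /z/, so it is closed.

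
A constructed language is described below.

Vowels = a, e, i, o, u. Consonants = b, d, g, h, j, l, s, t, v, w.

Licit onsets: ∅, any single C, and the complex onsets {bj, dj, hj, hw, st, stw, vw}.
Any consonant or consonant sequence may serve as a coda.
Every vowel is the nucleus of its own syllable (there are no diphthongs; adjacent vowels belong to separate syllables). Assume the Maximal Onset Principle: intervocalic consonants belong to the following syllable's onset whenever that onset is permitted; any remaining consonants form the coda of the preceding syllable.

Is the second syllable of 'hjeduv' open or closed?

closed

The vowels are e, u — 2 nuclei, so 2 syllables.
/e…u/ gap (V1→V2): /d/ → onset of the next syllable (single consonants are always licit onsets).
Putting it together: hje.duv.
Syllable 2 is /duv/ with coda /v/, so it is closed.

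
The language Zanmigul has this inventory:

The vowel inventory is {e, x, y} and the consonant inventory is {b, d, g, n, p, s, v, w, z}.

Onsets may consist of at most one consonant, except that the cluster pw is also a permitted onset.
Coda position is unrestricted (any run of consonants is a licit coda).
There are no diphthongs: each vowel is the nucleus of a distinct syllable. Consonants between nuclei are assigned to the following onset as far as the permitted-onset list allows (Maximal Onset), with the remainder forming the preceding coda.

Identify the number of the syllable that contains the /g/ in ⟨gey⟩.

1

Vowels present: e, y; each is a nucleus, giving 2 syllables.
σ1/σ2 boundary: nothing intervenes; syllable break is V.V.
Putting it together: ge.y.
The /g/ is in the onset of syllable 1 (/ge/).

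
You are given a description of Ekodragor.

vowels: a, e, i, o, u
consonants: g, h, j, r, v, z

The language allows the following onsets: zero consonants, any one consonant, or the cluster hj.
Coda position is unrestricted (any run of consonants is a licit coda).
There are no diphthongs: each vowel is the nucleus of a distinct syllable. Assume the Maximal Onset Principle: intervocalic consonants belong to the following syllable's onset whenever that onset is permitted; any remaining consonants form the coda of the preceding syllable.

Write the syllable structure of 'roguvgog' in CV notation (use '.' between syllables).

Nuclei (vowels): o, u, o → 3 syllables.
Between /o/ (V1) and /u/ (V2): just /g/ — single C goes to the following onset.
Between /u/ (V2) and /o/ (V3): /vg/; trying suffixes from longest down, /g/ is the first permitted one, so coda /v/ | onset /g/.
Putting it together: ro.guv.gog.
Mapping each syllable to C/V: /ro/ → CV, /guv/ → CVC, /gog/ → CVC.

CV.CVC.CVC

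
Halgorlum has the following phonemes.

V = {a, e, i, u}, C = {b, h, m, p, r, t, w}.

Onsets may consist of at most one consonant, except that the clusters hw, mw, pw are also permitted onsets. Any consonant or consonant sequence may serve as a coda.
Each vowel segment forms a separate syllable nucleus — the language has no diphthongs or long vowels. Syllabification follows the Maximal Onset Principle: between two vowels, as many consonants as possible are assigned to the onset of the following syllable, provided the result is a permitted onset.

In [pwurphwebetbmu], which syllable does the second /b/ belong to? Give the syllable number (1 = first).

3

Nuclei (vowels): u, e, e, u → 4 syllables.
V1 /u/ – V2 /e/: /rphw/ — longest licit onset from the right is /hw/, leaving /rp/ as coda.
V2 /e/ – V3 /e/: /b/ → onset of the next syllable (single consonants are always licit onsets).
V3 /e/ – V4 /u/: /tbm/ splits as /tb/ + /m/ (/m/ is the longest suffix that is a licit onset).
So the parse is pwurp.hwe.betb.mu.
The second /b/ is in the coda of syllable 3 (/betb/).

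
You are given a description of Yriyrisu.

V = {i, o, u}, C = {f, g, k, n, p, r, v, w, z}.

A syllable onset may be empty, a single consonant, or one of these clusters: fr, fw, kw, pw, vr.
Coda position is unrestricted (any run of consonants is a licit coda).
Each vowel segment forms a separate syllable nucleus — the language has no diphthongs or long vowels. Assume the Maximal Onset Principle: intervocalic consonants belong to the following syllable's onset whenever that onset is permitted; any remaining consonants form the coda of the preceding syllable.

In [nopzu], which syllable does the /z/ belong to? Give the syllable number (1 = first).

2

Nuclei (vowels): o, u → 2 syllables.
σ1/σ2 boundary: cluster /pz/ — the longest permitted-onset suffix is /z/; onset = /z/, preceding coda = /p/.
Syllabification: nop.zu.
The /z/ is in the onset of syllable 2 (/zu/).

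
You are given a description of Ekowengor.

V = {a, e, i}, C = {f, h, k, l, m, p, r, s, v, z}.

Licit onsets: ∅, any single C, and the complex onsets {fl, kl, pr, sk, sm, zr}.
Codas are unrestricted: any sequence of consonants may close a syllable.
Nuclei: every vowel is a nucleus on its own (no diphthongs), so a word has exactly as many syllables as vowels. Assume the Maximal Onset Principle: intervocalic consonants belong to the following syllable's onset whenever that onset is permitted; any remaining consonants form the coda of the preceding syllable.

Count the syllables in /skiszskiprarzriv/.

4

Vowels present: i, i, a, i; each is a nucleus, giving 4 syllables.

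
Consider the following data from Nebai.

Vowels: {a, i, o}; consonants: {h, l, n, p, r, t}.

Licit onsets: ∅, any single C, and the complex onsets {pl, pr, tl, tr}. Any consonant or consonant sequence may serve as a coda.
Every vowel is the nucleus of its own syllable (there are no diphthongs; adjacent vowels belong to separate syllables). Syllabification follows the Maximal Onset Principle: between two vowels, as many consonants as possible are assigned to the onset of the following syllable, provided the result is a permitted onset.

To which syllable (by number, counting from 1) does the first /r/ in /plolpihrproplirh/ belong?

2

Nuclei (vowels): o, i, o, i → 4 syllables.
/o…i/ gap (V1→V2): /lp/ splits as /l/ + /p/ (/p/ is the longest suffix that is a licit onset).
/i…o/ gap (V2→V3): cluster /hrpr/ — the longest permitted-onset suffix is /pr/; onset = /pr/, preceding coda = /hr/.
/o…i/ gap (V3→V4): /pl/ is a licit onset in full, so it all attaches to the next syllable.
So the parse is plol.pihr.pro.plirh.
The first /r/ is in the coda of syllable 2 (/pihr/).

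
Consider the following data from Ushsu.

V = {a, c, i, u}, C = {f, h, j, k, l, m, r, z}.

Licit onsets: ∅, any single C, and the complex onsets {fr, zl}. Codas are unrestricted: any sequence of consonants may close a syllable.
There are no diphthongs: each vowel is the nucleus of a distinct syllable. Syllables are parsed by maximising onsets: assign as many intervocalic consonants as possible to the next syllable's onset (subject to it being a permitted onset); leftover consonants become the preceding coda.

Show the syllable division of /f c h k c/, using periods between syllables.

Vowels present: c, c; each is a nucleus, giving 2 syllables.
σ1/σ2 boundary: cluster /hk/ — the longest permitted-onset suffix is /k/; onset = /k/, preceding coda = /h/.

fch.kc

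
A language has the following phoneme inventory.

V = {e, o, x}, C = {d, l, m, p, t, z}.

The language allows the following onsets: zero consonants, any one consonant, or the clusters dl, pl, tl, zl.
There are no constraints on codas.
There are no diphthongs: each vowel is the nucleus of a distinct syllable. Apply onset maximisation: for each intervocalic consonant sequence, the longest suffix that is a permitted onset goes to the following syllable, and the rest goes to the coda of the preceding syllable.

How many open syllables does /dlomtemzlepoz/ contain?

Nuclei (vowels): o, e, e, o → 4 syllables.
/o…e/ gap (V1→V2): /mt/ splits as /m/ + /t/ (/t/ is the longest suffix that is a licit onset).
/e…e/ gap (V2→V3): /mzl/ — longest licit onset from the right is /zl/, leaving /m/ as coda.
/e…o/ gap (V3→V4): /p/ → onset of the next syllable (single consonants are always licit onsets).
Result: dlom.tem.zle.poz.
Classifying each syllable: /dlom/ (closed), /tem/ (closed), /zle/ (open), /poz/ (closed).
Open syllables: 1.

1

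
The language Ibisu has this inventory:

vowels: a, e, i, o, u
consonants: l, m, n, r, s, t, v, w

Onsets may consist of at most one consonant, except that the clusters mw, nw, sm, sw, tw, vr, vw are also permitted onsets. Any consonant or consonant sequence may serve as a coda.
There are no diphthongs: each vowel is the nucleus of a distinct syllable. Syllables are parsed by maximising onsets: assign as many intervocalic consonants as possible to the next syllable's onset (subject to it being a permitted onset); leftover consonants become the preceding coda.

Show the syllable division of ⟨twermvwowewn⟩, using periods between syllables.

The vowels are e, o, e — 3 nuclei, so 3 syllables.
/e…o/ gap (V1→V2): /rmvw/ splits as /rm/ + /vw/ (/vw/ is the longest suffix that is a licit onset).
/o…e/ gap (V2→V3): /w/ is a single consonant, so it becomes the next onset.

twerm.vwo.wewn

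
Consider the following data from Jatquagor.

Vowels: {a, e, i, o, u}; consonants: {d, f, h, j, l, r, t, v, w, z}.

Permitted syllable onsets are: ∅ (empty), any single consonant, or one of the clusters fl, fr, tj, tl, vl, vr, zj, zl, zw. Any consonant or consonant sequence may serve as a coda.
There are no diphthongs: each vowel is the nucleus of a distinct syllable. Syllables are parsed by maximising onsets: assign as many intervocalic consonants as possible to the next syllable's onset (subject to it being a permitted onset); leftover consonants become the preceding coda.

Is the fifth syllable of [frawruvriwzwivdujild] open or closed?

Vowels present: a, u, i, i, u, i; each is a nucleus, giving 6 syllables.
V1 /a/ – V2 /u/: /wr/ splits as /w/ + /r/ (/r/ is the longest suffix that is a licit onset).
V2 /u/ – V3 /i/: /vr/ is a licit onset in full, so it all attaches to the next syllable.
V3 /i/ – V4 /i/: /wzw/ splits as /w/ + /zw/ (/zw/ is the longest suffix that is a licit onset).
V4 /i/ – V5 /u/: cluster /vd/ — the longest permitted-onset suffix is /d/; onset = /d/, preceding coda = /v/.
V5 /u/ – V6 /i/: just /j/ — single C goes to the following onset.
Result: fraw.ru.vriw.zwiv.du.jild.
Syllable 5 is /du/; it ends in its nucleus with no coda, so it is open.

open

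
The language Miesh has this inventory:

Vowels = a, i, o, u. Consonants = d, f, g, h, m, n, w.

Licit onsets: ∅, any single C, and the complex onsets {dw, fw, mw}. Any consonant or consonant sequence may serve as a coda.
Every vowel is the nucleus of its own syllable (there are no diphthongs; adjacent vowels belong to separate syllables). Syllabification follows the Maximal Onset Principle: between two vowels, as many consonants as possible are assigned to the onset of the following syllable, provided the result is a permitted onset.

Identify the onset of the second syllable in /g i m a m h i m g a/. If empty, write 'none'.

m

The vowels are i, a, i, a — 4 nuclei, so 4 syllables.
σ1/σ2 boundary: /m/ → onset of the next syllable (single consonants are always licit onsets).
σ2/σ3 boundary: /mh/ splits as /m/ + /h/ (/h/ is the longest suffix that is a licit onset).
σ3/σ4 boundary: /mg/ — longest licit onset from the right is /g/, leaving /m/ as coda.
Result: gi.mam.him.ga.
Syllable 2 is /mam/: onset /m/, nucleus /a/, coda /m/.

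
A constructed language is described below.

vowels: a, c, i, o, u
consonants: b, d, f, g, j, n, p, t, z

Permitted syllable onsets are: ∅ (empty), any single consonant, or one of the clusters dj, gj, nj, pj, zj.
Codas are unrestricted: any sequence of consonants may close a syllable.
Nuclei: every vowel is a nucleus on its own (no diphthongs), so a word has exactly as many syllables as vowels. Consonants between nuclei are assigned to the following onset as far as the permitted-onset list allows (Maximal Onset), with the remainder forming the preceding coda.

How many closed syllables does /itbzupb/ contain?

Vowels present: i, u; each is a nucleus, giving 2 syllables.
σ1/σ2 boundary: /tbz/ splits as /tb/ + /z/ (/z/ is the longest suffix that is a licit onset).
Result: itb.zupb.
Classifying each syllable: /itb/ (closed), /zupb/ (closed).
Closed syllables: 2.

2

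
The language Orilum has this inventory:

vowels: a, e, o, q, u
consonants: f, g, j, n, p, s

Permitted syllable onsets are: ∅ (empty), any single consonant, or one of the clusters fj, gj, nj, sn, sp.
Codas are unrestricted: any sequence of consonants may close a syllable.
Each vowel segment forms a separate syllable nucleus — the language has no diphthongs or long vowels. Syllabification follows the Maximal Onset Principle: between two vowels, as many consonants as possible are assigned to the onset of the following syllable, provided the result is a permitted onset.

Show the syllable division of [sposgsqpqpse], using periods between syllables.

Nuclei (vowels): o, q, q, e → 4 syllables.
σ1/σ2 boundary: /sgs/ — longest licit onset from the right is /s/, leaving /sg/ as coda.
σ2/σ3 boundary: just /p/ — single C goes to the following onset.
σ3/σ4 boundary: /ps/; trying suffixes from longest down, /s/ is the first permitted one, so coda /p/ | onset /s/.

sposg.sq.pqp.se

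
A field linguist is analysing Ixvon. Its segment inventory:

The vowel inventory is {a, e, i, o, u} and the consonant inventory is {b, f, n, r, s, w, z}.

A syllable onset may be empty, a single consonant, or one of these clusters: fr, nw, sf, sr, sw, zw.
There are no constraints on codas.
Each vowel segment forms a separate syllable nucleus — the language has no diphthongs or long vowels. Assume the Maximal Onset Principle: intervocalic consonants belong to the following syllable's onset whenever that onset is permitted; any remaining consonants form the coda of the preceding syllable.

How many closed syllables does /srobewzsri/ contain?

1

Vowels present: o, e, i; each is a nucleus, giving 3 syllables.
/o…e/ gap (V1→V2): /b/ → onset of the next syllable (single consonants are always licit onsets).
/e…i/ gap (V2→V3): /wzsr/ splits as /wz/ + /sr/ (/sr/ is the longest suffix that is a licit onset).
So the parse is sro.bewz.sri.
Classifying each syllable: /sro/ (open), /bewz/ (closed), /sri/ (open).
Closed syllables: 1.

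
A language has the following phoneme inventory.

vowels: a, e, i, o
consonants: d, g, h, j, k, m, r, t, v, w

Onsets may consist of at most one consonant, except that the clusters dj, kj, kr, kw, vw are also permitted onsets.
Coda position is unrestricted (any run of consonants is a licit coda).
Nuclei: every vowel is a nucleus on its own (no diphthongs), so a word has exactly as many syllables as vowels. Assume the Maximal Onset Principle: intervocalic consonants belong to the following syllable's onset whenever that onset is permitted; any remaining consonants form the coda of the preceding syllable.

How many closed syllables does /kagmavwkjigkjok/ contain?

Nuclei (vowels): a, a, i, o → 4 syllables.
V1 /a/ – V2 /a/: cluster /gm/ — the longest permitted-onset suffix is /m/; onset = /m/, preceding coda = /g/.
V2 /a/ – V3 /i/: cluster /vwkj/ — the longest permitted-onset suffix is /kj/; onset = /kj/, preceding coda = /vw/.
V3 /i/ – V4 /o/: /gkj/ — longest licit onset from the right is /kj/, leaving /g/ as coda.
Putting it together: kag.mavw.kjig.kjok.
Classifying each syllable: /kag/ (closed), /mavw/ (closed), /kjig/ (closed), /kjok/ (closed).
Closed syllables: 4.

4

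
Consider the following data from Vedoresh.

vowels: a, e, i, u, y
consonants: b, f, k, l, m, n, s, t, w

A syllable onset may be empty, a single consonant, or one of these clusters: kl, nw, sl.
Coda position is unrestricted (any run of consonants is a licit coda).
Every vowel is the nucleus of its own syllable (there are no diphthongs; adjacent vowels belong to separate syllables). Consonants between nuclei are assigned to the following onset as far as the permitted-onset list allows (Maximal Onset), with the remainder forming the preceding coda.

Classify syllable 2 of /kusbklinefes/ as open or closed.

The vowels are u, i, e, e — 4 nuclei, so 4 syllables.
V1 /u/ – V2 /i/: cluster /sbkl/ — the longest permitted-onset suffix is /kl/; onset = /kl/, preceding coda = /sb/.
V2 /i/ – V3 /e/: just /n/ — single C goes to the following onset.
V3 /e/ – V4 /e/: just /f/ — single C goes to the following onset.
Result: kusb.kli.ne.fes.
Syllable 2 is /kli/; it ends in its nucleus with no coda, so it is open.

open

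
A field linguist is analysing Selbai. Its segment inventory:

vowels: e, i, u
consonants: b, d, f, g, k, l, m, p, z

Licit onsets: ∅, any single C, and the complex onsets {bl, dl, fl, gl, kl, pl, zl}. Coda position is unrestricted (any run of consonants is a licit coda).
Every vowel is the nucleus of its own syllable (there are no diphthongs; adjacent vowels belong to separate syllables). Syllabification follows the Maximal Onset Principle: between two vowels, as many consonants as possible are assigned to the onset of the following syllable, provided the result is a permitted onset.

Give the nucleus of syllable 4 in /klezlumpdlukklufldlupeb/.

u

Nuclei (vowels): e, u, u, u, u, e → 6 syllables.
The fourth nucleus (vowel 4 from the left) is /u/.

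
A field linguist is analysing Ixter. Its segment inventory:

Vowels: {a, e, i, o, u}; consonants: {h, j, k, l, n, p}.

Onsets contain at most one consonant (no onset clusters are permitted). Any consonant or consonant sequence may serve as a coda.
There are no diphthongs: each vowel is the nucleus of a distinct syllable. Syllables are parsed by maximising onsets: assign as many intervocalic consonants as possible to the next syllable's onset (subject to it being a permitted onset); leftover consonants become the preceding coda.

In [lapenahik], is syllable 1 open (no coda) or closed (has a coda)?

Vowels present: a, e, a, i; each is a nucleus, giving 4 syllables.
Between /a/ (V1) and /e/ (V2): /p/ → onset of the next syllable (single consonants are always licit onsets).
Between /e/ (V2) and /a/ (V3): /n/ is a single consonant, so it becomes the next onset.
Between /a/ (V3) and /i/ (V4): /h/ is a single consonant, so it becomes the next onset.
Result: la.pe.na.hik.
Syllable 1 is /la/; it ends in its nucleus with no coda, so it is open.

open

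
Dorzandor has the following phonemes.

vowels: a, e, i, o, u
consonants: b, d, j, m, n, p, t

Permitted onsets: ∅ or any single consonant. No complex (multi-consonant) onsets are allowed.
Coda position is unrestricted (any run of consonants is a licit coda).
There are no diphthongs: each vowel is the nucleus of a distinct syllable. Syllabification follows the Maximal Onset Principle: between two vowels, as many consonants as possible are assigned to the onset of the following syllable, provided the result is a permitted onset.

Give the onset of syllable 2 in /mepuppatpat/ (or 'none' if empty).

p

The vowels are e, u, a, a — 4 nuclei, so 4 syllables.
/e…u/ gap (V1→V2): /p/ → onset of the next syllable (single consonants are always licit onsets).
/u…a/ gap (V2→V3): /pp/; trying suffixes from longest down, /p/ is the first permitted one, so coda /p/ | onset /p/.
/a…a/ gap (V3→V4): /tp/; trying suffixes from longest down, /p/ is the first permitted one, so coda /t/ | onset /p/.
Result: me.pup.pat.pat.
Syllable 2 is /pup/: onset /p/, nucleus /u/, coda /p/.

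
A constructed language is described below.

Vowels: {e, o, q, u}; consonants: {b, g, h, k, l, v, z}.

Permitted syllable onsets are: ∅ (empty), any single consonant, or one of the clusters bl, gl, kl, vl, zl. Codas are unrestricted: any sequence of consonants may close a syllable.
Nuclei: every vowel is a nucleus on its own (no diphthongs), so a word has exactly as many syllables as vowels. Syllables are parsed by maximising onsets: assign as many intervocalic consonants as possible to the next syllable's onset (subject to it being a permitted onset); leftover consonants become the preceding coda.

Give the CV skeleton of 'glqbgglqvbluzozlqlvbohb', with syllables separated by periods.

Nuclei (vowels): q, q, u, o, q, o → 6 syllables.
V1 /q/ – V2 /q/: /bggl/ splits as /bg/ + /gl/ (/gl/ is the longest suffix that is a licit onset).
V2 /q/ – V3 /u/: /vbl/ — longest licit onset from the right is /bl/, leaving /v/ as coda.
V3 /u/ – V4 /o/: /z/ → onset of the next syllable (single consonants are always licit onsets).
V4 /o/ – V5 /q/: /zl/ — entire cluster is a permitted onset → onset /zl/, coda ∅.
V5 /q/ – V6 /o/: /lvb/ — longest licit onset from the right is /b/, leaving /lv/ as coda.
Result: glqbg.glqv.blu.zo.zlqlv.bohb.
Mapping each syllable to C/V: /glqbg/ → CCVCC, /glqv/ → CCVC, /blu/ → CCV, /zo/ → CV, /zlqlv/ → CCVCC, /bohb/ → CVCC.

CCVCC.CCVC.CCV.CV.CCVCC.CVCC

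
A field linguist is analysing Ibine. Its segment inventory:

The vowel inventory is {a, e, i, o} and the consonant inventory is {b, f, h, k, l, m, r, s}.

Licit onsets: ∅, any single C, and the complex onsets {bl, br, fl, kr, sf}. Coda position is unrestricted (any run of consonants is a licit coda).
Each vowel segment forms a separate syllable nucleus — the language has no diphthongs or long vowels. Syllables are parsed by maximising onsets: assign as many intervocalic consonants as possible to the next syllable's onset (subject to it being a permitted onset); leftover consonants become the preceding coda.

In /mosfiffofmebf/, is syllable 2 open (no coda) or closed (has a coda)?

Vowels present: o, i, o, e; each is a nucleus, giving 4 syllables.
Between /o/ (V1) and /i/ (V2): /sf/ — entire cluster is a permitted onset → onset /sf/, coda ∅.
Between /i/ (V2) and /o/ (V3): /ff/; trying suffixes from longest down, /f/ is the first permitted one, so coda /f/ | onset /f/.
Between /o/ (V3) and /e/ (V4): /fm/ splits as /f/ + /m/ (/m/ is the longest suffix that is a licit onset).
Putting it together: mo.sfif.fof.mebf.
Syllable 2 is /sfif/ with coda /f/, so it is closed.

closed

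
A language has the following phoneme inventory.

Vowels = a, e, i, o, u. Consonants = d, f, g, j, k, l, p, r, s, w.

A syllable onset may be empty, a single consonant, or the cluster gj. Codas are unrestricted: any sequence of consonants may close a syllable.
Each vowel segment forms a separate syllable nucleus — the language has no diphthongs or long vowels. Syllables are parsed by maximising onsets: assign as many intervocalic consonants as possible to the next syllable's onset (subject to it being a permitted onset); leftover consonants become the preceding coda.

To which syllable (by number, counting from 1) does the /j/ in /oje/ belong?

2

The vowels are o, e — 2 nuclei, so 2 syllables.
/o…e/ gap (V1→V2): just /j/ — single C goes to the following onset.
Putting it together: o.je.
The /j/ is in the onset of syllable 2 (/je/).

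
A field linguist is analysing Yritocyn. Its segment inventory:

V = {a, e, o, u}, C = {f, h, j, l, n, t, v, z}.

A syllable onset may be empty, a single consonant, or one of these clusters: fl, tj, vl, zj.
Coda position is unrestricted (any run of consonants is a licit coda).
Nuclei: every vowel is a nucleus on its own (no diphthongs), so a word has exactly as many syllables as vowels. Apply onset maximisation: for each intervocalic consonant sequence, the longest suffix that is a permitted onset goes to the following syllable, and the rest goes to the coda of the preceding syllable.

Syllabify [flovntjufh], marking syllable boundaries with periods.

flovn.tjufh

Vowels present: o, u; each is a nucleus, giving 2 syllables.
σ1/σ2 boundary: /vntj/ splits as /vn/ + /tj/ (/tj/ is the longest suffix that is a licit onset).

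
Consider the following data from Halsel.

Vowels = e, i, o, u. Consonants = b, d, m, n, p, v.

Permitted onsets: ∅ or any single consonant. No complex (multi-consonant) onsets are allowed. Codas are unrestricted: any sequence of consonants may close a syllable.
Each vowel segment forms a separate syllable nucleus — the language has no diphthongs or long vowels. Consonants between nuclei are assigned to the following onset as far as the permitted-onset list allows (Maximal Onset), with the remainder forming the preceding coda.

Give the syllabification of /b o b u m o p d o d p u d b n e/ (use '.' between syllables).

bo.bu.mop.dod.pudb.ne

Vowels present: o, u, o, o, u, e; each is a nucleus, giving 6 syllables.
Between /o/ (V1) and /u/ (V2): /b/ is a single consonant, so it becomes the next onset.
Between /u/ (V2) and /o/ (V3): just /m/ — single C goes to the following onset.
Between /o/ (V3) and /o/ (V4): /pd/ — longest licit onset from the right is /d/, leaving /p/ as coda.
Between /o/ (V4) and /u/ (V5): /dp/ splits as /d/ + /p/ (/p/ is the longest suffix that is a licit onset).
Between /u/ (V5) and /e/ (V6): /dbn/ splits as /db/ + /n/ (/n/ is the longest suffix that is a licit onset).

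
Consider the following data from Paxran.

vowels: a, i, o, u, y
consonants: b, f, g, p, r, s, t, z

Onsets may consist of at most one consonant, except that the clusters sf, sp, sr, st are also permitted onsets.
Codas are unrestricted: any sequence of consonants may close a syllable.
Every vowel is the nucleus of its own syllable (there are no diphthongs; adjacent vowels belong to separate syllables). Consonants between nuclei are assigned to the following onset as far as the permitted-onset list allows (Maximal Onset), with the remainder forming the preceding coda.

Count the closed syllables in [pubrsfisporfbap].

The vowels are u, i, o, a — 4 nuclei, so 4 syllables.
/u…i/ gap (V1→V2): /brsf/ splits as /br/ + /sf/ (/sf/ is the longest suffix that is a licit onset).
/i…o/ gap (V2→V3): /sp/ is a licit onset in full, so it all attaches to the next syllable.
/o…a/ gap (V3→V4): cluster /rfb/ — the longest permitted-onset suffix is /b/; onset = /b/, preceding coda = /rf/.
So the parse is pubr.sfi.sporf.bap.
Classifying each syllable: /pubr/ (closed), /sfi/ (open), /sporf/ (closed), /bap/ (closed).
Closed syllables: 3.

3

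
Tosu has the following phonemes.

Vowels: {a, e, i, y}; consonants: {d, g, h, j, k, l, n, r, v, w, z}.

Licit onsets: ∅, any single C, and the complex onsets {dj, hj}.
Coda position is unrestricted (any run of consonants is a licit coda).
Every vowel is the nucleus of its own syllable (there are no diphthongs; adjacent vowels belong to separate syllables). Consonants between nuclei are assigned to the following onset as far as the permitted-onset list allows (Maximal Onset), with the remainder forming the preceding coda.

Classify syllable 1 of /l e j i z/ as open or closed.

open

Nuclei (vowels): e, i → 2 syllables.
σ1/σ2 boundary: /j/ is a single consonant, so it becomes the next onset.
So the parse is le.jiz.
Syllable 1 is /le/; it ends in its nucleus with no coda, so it is open.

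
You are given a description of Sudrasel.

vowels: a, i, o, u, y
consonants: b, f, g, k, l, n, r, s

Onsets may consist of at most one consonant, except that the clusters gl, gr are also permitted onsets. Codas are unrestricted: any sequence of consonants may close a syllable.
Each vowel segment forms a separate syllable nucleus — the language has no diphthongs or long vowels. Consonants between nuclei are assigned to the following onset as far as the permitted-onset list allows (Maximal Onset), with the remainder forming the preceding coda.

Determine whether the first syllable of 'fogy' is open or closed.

open

Nuclei (vowels): o, y → 2 syllables.
Between /o/ (V1) and /y/ (V2): /g/ is a single consonant, so it becomes the next onset.
Result: fo.gy.
Syllable 1 is /fo/; it ends in its nucleus with no coda, so it is open.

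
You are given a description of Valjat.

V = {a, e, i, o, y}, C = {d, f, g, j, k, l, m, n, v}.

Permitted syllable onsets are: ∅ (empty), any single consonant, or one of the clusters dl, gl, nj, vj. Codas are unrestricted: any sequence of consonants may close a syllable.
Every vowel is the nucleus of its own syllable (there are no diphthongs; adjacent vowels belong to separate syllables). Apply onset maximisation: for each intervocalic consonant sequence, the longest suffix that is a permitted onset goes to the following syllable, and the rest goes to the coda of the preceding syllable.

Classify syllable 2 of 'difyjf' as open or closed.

Nuclei (vowels): i, y → 2 syllables.
σ1/σ2 boundary: just /f/ — single C goes to the following onset.
Syllabification: di.fyjf.
Syllable 2 is /fyjf/ with coda /jf/, so it is closed.

closed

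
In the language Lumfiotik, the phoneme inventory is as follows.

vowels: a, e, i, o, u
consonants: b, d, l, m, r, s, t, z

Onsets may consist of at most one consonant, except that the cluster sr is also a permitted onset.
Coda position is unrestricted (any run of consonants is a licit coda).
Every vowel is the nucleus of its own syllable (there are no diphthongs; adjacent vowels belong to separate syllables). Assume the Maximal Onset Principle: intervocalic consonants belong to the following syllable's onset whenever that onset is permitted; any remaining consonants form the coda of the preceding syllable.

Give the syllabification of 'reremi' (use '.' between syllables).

The vowels are e, e, i — 3 nuclei, so 3 syllables.
Between /e/ (V1) and /e/ (V2): just /r/ — single C goes to the following onset.
Between /e/ (V2) and /i/ (V3): /m/ → onset of the next syllable (single consonants are always licit onsets).

re.re.mi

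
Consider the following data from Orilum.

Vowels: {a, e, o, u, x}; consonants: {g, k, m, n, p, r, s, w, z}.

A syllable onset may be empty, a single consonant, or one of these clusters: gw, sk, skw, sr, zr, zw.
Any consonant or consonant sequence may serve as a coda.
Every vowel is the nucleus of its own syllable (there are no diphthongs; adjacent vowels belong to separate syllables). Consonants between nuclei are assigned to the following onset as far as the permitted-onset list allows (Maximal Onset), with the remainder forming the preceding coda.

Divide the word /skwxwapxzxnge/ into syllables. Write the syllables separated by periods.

skwx.wa.px.zxn.ge

Nuclei (vowels): x, a, x, x, e → 5 syllables.
V1 /x/ – V2 /a/: /w/ is a single consonant, so it becomes the next onset.
V2 /a/ – V3 /x/: /p/ → onset of the next syllable (single consonants are always licit onsets).
V3 /x/ – V4 /x/: just /z/ — single C goes to the following onset.
V4 /x/ – V5 /e/: /ng/ — longest licit onset from the right is /g/, leaving /n/ as coda.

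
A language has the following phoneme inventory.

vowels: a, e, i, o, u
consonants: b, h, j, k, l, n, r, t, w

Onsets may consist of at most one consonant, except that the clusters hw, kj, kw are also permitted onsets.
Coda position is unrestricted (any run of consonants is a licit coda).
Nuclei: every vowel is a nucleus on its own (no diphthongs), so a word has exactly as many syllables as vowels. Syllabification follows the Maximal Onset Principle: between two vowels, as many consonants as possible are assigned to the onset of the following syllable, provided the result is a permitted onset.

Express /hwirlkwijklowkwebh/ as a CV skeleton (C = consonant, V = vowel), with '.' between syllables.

Vowels present: i, i, o, e; each is a nucleus, giving 4 syllables.
σ1/σ2 boundary: /rlkw/ — longest licit onset from the right is /kw/, leaving /rl/ as coda.
σ2/σ3 boundary: /jkl/ splits as /jk/ + /l/ (/l/ is the longest suffix that is a licit onset).
σ3/σ4 boundary: /wkw/; trying suffixes from longest down, /kw/ is the first permitted one, so coda /w/ | onset /kw/.
Syllabification: hwirl.kwijk.low.kwebh.
Mapping each syllable to C/V: /hwirl/ → CCVCC, /kwijk/ → CCVCC, /low/ → CVC, /kwebh/ → CCVCC.

CCVCC.CCVCC.CVC.CCVCC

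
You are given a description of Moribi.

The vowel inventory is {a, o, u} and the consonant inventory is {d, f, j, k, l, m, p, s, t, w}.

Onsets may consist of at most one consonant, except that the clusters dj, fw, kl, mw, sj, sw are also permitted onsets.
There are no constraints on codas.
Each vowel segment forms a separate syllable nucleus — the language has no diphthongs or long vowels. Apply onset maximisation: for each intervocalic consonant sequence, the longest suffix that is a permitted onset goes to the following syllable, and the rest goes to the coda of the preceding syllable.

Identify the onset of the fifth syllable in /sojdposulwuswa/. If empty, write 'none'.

sw

The vowels are o, o, u, u, a — 5 nuclei, so 5 syllables.
Between /o/ (V1) and /o/ (V2): /jdp/ — longest licit onset from the right is /p/, leaving /jd/ as coda.
Between /o/ (V2) and /u/ (V3): /s/ → onset of the next syllable (single consonants are always licit onsets).
Between /u/ (V3) and /u/ (V4): /lw/ — longest licit onset from the right is /w/, leaving /l/ as coda.
Between /u/ (V4) and /a/ (V5): /sw/ is a licit onset in full, so it all attaches to the next syllable.
So the parse is sojd.po.sul.wu.swa.
Syllable 5 is /swa/: onset /sw/, nucleus /a/, coda ∅.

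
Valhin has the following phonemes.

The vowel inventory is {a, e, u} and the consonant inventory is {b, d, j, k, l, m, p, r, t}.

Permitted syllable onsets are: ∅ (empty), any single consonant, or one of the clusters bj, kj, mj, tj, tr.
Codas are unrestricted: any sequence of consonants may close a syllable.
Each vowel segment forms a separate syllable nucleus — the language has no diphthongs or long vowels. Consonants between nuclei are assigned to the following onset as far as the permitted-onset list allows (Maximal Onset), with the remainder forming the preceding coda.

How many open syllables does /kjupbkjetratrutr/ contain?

2

Vowels present: u, e, a, u; each is a nucleus, giving 4 syllables.
V1 /u/ – V2 /e/: cluster /pbkj/ — the longest permitted-onset suffix is /kj/; onset = /kj/, preceding coda = /pb/.
V2 /e/ – V3 /a/: /tr/ is a licit onset in full, so it all attaches to the next syllable.
V3 /a/ – V4 /u/: /tr/ is a licit onset in full, so it all attaches to the next syllable.
So the parse is kjupb.kje.tra.trutr.
Classifying each syllable: /kjupb/ (closed), /kje/ (open), /tra/ (open), /trutr/ (closed).
Open syllables: 2.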